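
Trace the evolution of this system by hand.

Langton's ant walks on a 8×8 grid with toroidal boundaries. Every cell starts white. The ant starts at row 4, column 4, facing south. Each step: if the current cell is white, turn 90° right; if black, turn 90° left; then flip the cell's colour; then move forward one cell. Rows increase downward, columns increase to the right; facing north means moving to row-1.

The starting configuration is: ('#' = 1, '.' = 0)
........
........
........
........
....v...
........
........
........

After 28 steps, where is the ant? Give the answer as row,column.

2,6

step 0: ........
........
........
........
....v...
........
........
........
step 1: ........
........
........
........
...<#...
........
........
........
step 2: ........
........
........
...^....
...##...
........
........
........
step 3: ........
........
........
...#>...
...##...
........
........
........
step 4: ........
........
........
...##...
...#v...
........
........
........
step 5: ........
........
........
...##...
...#.>..
........
........
........
step 6: ........
........
........
...##...
...#.#..
.....v..
........
........
step 7: ........
........
........
...##...
...#.#..
....<#..
........
........
step 8: ........
........
........
...##...
...#^#..
....##..
........
........
step 9: ........
........
........
...##...
...##>..
....##..
........
........
step 10: ........
........
........
...##^..
...##...
....##..
........
........
step 11: ........
........
........
...###>.
...##...
....##..
........
........
step 12: ........
........
........
...####.
...##.v.
....##..
........
........
step 13: ........
........
........
...####.
...##<#.
....##..
........
........
step 14: ........
........
........
...##^#.
...####.
....##..
........
........
step 15: ........
........
........
...#<.#.
...####.
....##..
........
........
step 16: ........
........
........
...#..#.
...#v##.
....##..
........
........
step 17: ........
........
........
...#..#.
...#.>#.
....##..
........
........
step 18: ........
........
........
...#.^#.
...#..#.
....##..
........
........
step 19: ........
........
........
...#.#>.
...#..#.
....##..
........
........
step 20: ........
........
......^.
...#.#..
...#..#.
....##..
........
........
step 21: ........
........
......#>
...#.#..
...#..#.
....##..
........
........
step 22: ........
........
......##
...#.#.v
...#..#.
....##..
........
........
step 23: ........
........
......##
...#.#<#
...#..#.
....##..
........
........
step 24: ........
........
......^#
...#.###
...#..#.
....##..
........
........
step 25: ........
........
.....<.#
...#.###
...#..#.
....##..
........
........
step 26: ........
.....^..
.....#.#
...#.###
...#..#.
....##..
........
........
step 27: ........
.....#>.
.....#.#
...#.###
...#..#.
....##..
........
........
step 28: ........
.....##.
.....#v#
...#.###
...#..#.
....##..
........
........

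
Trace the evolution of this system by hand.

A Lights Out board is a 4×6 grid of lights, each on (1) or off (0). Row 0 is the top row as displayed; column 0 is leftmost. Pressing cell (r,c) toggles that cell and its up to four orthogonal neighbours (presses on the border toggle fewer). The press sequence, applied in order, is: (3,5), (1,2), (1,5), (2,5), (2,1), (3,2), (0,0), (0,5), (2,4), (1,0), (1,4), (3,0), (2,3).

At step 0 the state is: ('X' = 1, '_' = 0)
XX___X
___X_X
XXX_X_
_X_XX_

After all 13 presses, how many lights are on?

13

0) XX___X
___X_X
XXX_X_
_X_XX_
1) XX___X
___X_X
XXX_XX
_X_X_X
2) XXX__X
_XX__X
XX__XX
_X_X_X
3) XXX___
_XX_X_
XX__X_
_X_X_X
4) XXX___
_XX_XX
XX___X
_X_X__
5) XXX___
__X_XX
__X__X
___X__
6) XXX___
__X_XX
_____X
_XX___
7) __X___
X_X_XX
_____X
_XX___
8) __X_XX
X_X_X_
_____X
_XX___
9) __X_XX
X_X___
___XX_
_XX_X_
10) X_X_XX
_XX___
X__XX_
_XX_X_
11) X_X__X
_XXXXX
X__X__
_XX_X_
12) X_X__X
_XXXXX
___X__
X_X_X_
13) X_X__X
_XX_XX
__X_X_
X_XXX_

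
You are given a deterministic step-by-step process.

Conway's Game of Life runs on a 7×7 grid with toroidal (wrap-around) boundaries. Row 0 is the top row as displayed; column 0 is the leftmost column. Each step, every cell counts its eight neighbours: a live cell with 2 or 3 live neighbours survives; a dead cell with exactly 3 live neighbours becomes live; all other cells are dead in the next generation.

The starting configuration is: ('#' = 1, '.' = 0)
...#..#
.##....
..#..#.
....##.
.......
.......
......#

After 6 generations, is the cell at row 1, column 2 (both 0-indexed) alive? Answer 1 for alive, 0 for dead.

0) ...#..#
.##....
..#..#.
....##.
.......
.......
......#
1) #.#....
.###...
.#####.
....##.
.......
.......
.......
2) ..##...
#......
.#...#.
..#..#.
.......
.......
.......
3) .......
.##....
.#....#
.......
.......
.......
.......
4) .......
###....
###....
.......
.......
.......
.......
5) .#.....
#.#....
#.#....
.#.....
.......
.......
.......
6) .#.....
#.#....
#.#....
.#.....
.......
.......
.......

1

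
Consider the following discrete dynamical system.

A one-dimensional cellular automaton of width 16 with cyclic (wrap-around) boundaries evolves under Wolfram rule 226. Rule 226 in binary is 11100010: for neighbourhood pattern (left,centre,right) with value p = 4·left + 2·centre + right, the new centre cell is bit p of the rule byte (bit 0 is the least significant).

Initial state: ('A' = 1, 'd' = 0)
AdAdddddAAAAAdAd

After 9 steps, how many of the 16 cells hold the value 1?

0) AdAdddddAAAAAdAd
1) dAdddddAdAAAAAdA
2) AdddddAdAdAAAAAd
3) dddddAdAdAdAAAAA
4) ddddAdAdAdAdAAAA
5) dddAdAdAdAdAdAAA
6) ddAdAdAdAdAdAdAA
7) dAdAdAdAdAdAdAdA
8) AdAdAdAdAdAdAdAd
9) dAdAdAdAdAdAdAdA

8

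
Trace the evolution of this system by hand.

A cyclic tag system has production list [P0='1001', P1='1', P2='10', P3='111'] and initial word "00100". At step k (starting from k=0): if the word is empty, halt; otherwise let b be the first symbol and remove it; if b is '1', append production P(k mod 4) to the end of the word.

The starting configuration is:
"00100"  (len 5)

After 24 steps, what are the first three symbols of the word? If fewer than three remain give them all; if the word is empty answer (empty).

111

k=0  "00100"  (len 5)
k=1  "0100"  (len 4)
k=2  "100"  (len 3)
k=3  "0010"  (len 4)
k=4  "010"  (len 3)
k=5  "10"  (len 2)
k=6  "01"  (len 2)
k=7  "1"  (len 1)
k=8  "111"  (len 3)
k=9  "111001"  (len 6)
k=10  "110011"  (len 6)
k=11  "1001110"  (len 7)
k=12  "001110111"  (len 9)
k=13  "01110111"  (len 8)
k=14  "1110111"  (len 7)
k=15  "11011110"  (len 8)
k=16  "1011110111"  (len 10)
k=17  "0111101111001"  (len 13)
k=18  "111101111001"  (len 12)
k=19  "1110111100110"  (len 13)
k=20  "110111100110111"  (len 15)
k=21  "101111001101111001"  (len 18)
k=22  "011110011011110011"  (len 18)
k=23  "11110011011110011"  (len 17)
k=24  "1110011011110011111"  (len 19)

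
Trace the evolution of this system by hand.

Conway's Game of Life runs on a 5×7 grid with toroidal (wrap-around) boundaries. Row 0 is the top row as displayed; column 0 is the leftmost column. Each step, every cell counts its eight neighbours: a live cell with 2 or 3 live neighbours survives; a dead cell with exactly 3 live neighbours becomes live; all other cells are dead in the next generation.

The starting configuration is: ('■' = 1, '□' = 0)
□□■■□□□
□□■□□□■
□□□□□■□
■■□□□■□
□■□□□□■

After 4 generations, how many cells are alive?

[0] □□■■□□□
□□■□□□■
□□□□□■□
■■□□□■□
□■□□□□■
[1] ■■■■□□□
□□■■□□□
■■□□□■□
■■□□□■□
□■□□□□■
[2] ■□□■□□□
□□□■■□■
■□□□■□□
□□■□□■□
□□□□□□■
[3] ■□□■■■■
■□□■■■■
□□□□■□■
□□□□□■■
□□□□□□■
[4] □□□■□□□
□□□□□□□
□□□■□□□
■□□□□□■
□□□□□□□

4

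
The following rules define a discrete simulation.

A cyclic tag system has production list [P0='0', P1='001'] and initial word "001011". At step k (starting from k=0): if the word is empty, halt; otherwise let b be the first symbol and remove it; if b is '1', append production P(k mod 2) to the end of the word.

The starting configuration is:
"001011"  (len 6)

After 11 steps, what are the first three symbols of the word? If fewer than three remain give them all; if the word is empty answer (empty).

step 0: "001011"  (len 6)
step 1: "01011"  (len 5)
step 2: "1011"  (len 4)
step 3: "0110"  (len 4)
step 4: "110"  (len 3)
step 5: "100"  (len 3)
step 6: "00001"  (len 5)
step 7: "0001"  (len 4)
step 8: "001"  (len 3)
step 9: "01"  (len 2)
step 10: "1"  (len 1)
step 11: "0"  (len 1)

0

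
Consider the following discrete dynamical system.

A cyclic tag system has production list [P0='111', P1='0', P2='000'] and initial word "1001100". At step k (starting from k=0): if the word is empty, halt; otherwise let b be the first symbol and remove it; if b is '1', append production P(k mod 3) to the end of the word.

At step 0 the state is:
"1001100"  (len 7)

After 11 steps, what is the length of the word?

11

step 0: "1001100"  (len 7)
step 1: "001100111"  (len 9)
step 2: "01100111"  (len 8)
step 3: "1100111"  (len 7)
step 4: "100111111"  (len 9)
step 5: "001111110"  (len 9)
step 6: "01111110"  (len 8)
step 7: "1111110"  (len 7)
step 8: "1111100"  (len 7)
step 9: "111100000"  (len 9)
step 10: "11100000111"  (len 11)
step 11: "11000001110"  (len 11)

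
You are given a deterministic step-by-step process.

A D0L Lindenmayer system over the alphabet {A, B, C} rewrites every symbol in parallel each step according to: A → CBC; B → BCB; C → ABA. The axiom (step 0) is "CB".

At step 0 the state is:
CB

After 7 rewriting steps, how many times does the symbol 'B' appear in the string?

k=0  CB
k=1  ABABCB
k=2  CBCBCBCBCBCBABABCB
k=3  ABABCBABABCBABABCBABABCBABABCBABABCBCBCBCBCBCBCBABABCB
k=4  CBCBCBCBCBCBABABCBCBCBCBCBCBCBABABCBCBCBCBCBCBCBABABCBCBCB…ABCBABABCBABABCBABABCBABABCBABABCBABABCBCBCBCBCBCBCBABABCB  (len 162)
k=5  ABABCBABABCBABABCBABABCBABABCBABABCBCBCBCBCBCBCBABABCBABAB…ABCBABABCBABABCBABABCBABABCBABABCBABABCBCBCBCBCBCBCBABABCB  (len 486)
k=6  CBCBCBCBCBCBABABCBCBCBCBCBCBCBABABCBCBCBCBCBCBCBABABCBCBCB…ABCBABABCBABABCBABABCBABABCBABABCBABABCBCBCBCBCBCBCBABABCB  (len 1458)
k=7  ABABCBABABCBABABCBABABCBABABCBABABCBCBCBCBCBCBCBABABCBABAB…ABCBABABCBABABCBABABCBABABCBABABCBABABCBCBCBCBCBCBCBABABCB  (len 4374)

2187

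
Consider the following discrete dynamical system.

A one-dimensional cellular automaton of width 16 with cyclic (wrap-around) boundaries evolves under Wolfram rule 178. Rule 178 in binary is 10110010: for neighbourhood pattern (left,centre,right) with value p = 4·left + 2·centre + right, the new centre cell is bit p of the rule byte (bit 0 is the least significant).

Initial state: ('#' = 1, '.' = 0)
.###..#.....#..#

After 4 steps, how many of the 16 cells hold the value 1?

t=0: .###..#.....#..#
t=1: #.#.##.#...#.##.
t=2: .#.#..#.#.#.#..#
t=3: #.#.##.#.#.#.##.
t=4: .#.#..#.#.#.#..#

7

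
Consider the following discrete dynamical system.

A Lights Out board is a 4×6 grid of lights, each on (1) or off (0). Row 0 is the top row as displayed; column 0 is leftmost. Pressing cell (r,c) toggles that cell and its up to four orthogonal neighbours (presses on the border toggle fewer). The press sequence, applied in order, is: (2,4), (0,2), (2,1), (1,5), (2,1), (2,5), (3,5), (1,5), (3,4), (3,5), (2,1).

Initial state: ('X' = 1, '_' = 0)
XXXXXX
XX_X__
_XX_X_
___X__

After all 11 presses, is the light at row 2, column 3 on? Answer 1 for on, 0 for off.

1

k=0  XXXXXX
XX_X__
_XX_X_
___X__
k=1  XXXXXX
XX_XX_
_XXX_X
___XX_
k=2  X___XX
XXXXX_
_XXX_X
___XX_
k=3  X___XX
X_XXX_
X__X_X
_X_XX_
k=4  X___X_
X_XX_X
X__X__
_X_XX_
k=5  X___X_
XXXX_X
_XXX__
___XX_
k=6  X___X_
XXXX__
_XXXXX
___XXX
k=7  X___X_
XXXX__
_XXXX_
___X__
k=8  X___XX
XXXXXX
_XXXXX
___X__
k=9  X___XX
XXXXXX
_XXX_X
____XX
k=10  X___XX
XXXXXX
_XXX__
______
k=11  X___XX
X_XXXX
X__X__
_X____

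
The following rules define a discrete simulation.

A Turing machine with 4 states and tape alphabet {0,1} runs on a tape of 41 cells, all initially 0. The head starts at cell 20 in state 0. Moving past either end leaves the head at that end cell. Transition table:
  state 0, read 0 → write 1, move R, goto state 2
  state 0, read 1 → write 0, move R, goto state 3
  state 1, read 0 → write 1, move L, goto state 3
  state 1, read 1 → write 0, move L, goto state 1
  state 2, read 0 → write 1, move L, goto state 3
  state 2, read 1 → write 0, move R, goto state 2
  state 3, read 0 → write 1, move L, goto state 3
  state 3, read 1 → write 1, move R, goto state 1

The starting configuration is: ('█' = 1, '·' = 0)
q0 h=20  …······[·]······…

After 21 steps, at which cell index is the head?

k=0  q0 h=20  …······[·]······…
k=1  q2 h=21  …·····█[·]······…
k=2  q3 h=20  …······[█]█·····…
k=3  q1 h=21  …·····█[█]······…
k=4  q1 h=20  …······[█]······…
k=5  q1 h=19  …······[·]······…
k=6  q3 h=18  …······[·]█·····…
k=7  q3 h=17  …······[·]██····…
k=8  q3 h=16  …······[·]███···…
k=9  q3 h=15  …······[·]████··…
k=10  q3 h=14  …······[·]█████·…
k=11  q3 h=13  …······[·]██████…
k=12  q3 h=12  …······[·]██████…
k=13  q3 h=11  …······[·]██████…
k=14  q3 h=10  …······[·]██████…
k=15  q3 h= 9  …······[·]██████…
k=16  q3 h= 8  …······[·]██████…
k=17  q3 h= 7  …······[·]██████…
k=18  q3 h= 6  |······[·]██████…
k=19  q3 h= 5  |·····[·]██████…
k=20  q3 h= 4  |····[·]██████…
k=21  q3 h= 3  |···[·]██████…

3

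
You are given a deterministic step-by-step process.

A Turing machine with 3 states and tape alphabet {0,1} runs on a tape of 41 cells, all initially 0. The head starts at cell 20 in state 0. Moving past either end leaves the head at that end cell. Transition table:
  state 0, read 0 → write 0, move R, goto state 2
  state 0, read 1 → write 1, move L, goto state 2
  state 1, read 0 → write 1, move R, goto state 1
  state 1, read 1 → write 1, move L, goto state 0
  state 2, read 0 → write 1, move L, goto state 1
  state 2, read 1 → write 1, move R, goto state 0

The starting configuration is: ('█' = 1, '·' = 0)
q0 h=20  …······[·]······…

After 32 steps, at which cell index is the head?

step 0: q0 h=20  …······[·]······…
step 1: q2 h=21  …······[·]······…
step 2: q1 h=20  …······[·]█·····…
step 3: q1 h=21  …·····█[█]······…
step 4: q0 h=20  …······[█]█·····…
step 5: q2 h=19  …······[·]██····…
step 6: q1 h=18  …······[·]███···…
step 7: q1 h=19  …·····█[█]██····…
step 8: q0 h=18  …······[█]███···…
step 9: q2 h=17  …······[·]████··…
step 10: q1 h=16  …······[·]█████·…
step 11: q1 h=17  …·····█[█]████··…
step 12: q0 h=16  …······[█]█████·…
step 13: q2 h=15  …······[·]██████…
step 14: q1 h=14  …······[·]██████…
step 15: q1 h=15  …·····█[█]██████…
step 16: q0 h=14  …······[█]██████…
step 17: q2 h=13  …······[·]██████…
step 18: q1 h=12  …······[·]██████…
step 19: q1 h=13  …·····█[█]██████…
step 20: q0 h=12  …······[█]██████…
step 21: q2 h=11  …······[·]██████…
step 22: q1 h=10  …······[·]██████…
step 23: q1 h=11  …·····█[█]██████…
step 24: q0 h=10  …······[█]██████…
step 25: q2 h= 9  …······[·]██████…
step 26: q1 h= 8  …······[·]██████…
step 27: q1 h= 9  …·····█[█]██████…
step 28: q0 h= 8  …······[█]██████…
step 29: q2 h= 7  …······[·]██████…
step 30: q1 h= 6  |······[·]██████…
step 31: q1 h= 7  …·····█[█]██████…
step 32: q0 h= 6  |······[█]██████…

6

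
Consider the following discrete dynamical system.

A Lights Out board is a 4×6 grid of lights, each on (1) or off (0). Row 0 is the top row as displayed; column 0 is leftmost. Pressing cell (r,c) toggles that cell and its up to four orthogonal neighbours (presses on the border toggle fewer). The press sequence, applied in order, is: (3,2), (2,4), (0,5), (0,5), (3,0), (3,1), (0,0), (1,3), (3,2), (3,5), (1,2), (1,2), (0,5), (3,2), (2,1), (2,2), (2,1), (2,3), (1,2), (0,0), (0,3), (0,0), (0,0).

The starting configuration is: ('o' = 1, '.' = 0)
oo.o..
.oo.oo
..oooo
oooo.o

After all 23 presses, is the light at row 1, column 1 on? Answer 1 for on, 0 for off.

0

[0] oo.o..
.oo.oo
..oooo
oooo.o
[1] oo.o..
.oo.oo
...ooo
o....o
[2] oo.o..
.oo..o
......
o...oo
[3] oo.ooo
.oo...
......
o...oo
[4] oo.o..
.oo..o
......
o...oo
[5] oo.o..
.oo..o
o.....
.o..oo
[6] oo.o..
.oo..o
oo....
o.o.oo
[7] ...o..
ooo..o
oo....
o.o.oo
[8] ......
oo.ooo
oo.o..
o.o.oo
[9] ......
oo.ooo
oooo..
oo.ooo
[10] ......
oo.ooo
oooo.o
oo.o..
[11] ..o...
o.o.oo
oo.o.o
oo.o..
[12] ......
oo.ooo
oooo.o
oo.o..
[13] ....oo
oo.oo.
oooo.o
oo.o..
[14] ....oo
oo.oo.
oo.o.o
o.o...
[15] ....oo
o..oo.
..oo.o
ooo...
[16] ....oo
o.ooo.
.o...o
oo....
[17] ....oo
ooooo.
o.o..o
o.....
[18] ....oo
ooo.o.
o..ooo
o..o..
[19] ..o.oo
o..oo.
o.oooo
o..o..
[20] ooo.oo
...oo.
o.oooo
o..o..
[21] oo.o.o
....o.
o.oooo
o..o..
[22] ...o.o
o...o.
o.oooo
o..o..
[23] oo.o.o
....o.
o.oooo
o..o..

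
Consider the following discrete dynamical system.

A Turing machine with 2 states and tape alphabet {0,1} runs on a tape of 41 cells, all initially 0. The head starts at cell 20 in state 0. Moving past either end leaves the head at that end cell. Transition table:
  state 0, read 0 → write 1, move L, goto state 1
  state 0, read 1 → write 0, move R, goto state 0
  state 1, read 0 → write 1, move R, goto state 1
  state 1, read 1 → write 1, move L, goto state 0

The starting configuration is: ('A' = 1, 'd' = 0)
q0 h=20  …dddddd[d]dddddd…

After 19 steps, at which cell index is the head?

step 0: q0 h=20  …dddddd[d]dddddd…
step 1: q1 h=19  …dddddd[d]Addddd…
step 2: q1 h=20  …dddddA[A]dddddd…
step 3: q0 h=19  …dddddd[A]Addddd…
step 4: q0 h=20  …dddddd[A]dddddd…
step 5: q0 h=21  …dddddd[d]dddddd…
step 6: q1 h=20  …dddddd[d]Addddd…
step 7: q1 h=21  …dddddA[A]dddddd…
step 8: q0 h=20  …dddddd[A]Addddd…
step 9: q0 h=21  …dddddd[A]dddddd…
step 10: q0 h=22  …dddddd[d]dddddd…
step 11: q1 h=21  …dddddd[d]Addddd…
step 12: q1 h=22  …dddddA[A]dddddd…
step 13: q0 h=21  …dddddd[A]Addddd…
step 14: q0 h=22  …dddddd[A]dddddd…
step 15: q0 h=23  …dddddd[d]dddddd…
step 16: q1 h=22  …dddddd[d]Addddd…
step 17: q1 h=23  …dddddA[A]dddddd…
step 18: q0 h=22  …dddddd[A]Addddd…
step 19: q0 h=23  …dddddd[A]dddddd…

23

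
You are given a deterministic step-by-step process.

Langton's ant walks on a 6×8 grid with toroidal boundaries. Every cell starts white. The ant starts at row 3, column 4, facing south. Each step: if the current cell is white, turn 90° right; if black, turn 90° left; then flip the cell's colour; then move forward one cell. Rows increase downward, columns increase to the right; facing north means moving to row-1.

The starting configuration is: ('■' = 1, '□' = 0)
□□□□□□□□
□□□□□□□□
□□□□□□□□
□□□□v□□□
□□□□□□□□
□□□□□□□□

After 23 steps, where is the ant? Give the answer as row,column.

2,6

k=0  □□□□□□□□
□□□□□□□□
□□□□□□□□
□□□□v□□□
□□□□□□□□
□□□□□□□□
k=1  □□□□□□□□
□□□□□□□□
□□□□□□□□
□□□<■□□□
□□□□□□□□
□□□□□□□□
k=2  □□□□□□□□
□□□□□□□□
□□□^□□□□
□□□■■□□□
□□□□□□□□
□□□□□□□□
k=3  □□□□□□□□
□□□□□□□□
□□□■>□□□
□□□■■□□□
□□□□□□□□
□□□□□□□□
k=4  □□□□□□□□
□□□□□□□□
□□□■■□□□
□□□■v□□□
□□□□□□□□
□□□□□□□□
k=5  □□□□□□□□
□□□□□□□□
□□□■■□□□
□□□■□>□□
□□□□□□□□
□□□□□□□□
k=6  □□□□□□□□
□□□□□□□□
□□□■■□□□
□□□■□■□□
□□□□□v□□
□□□□□□□□
k=7  □□□□□□□□
□□□□□□□□
□□□■■□□□
□□□■□■□□
□□□□<■□□
□□□□□□□□
k=8  □□□□□□□□
□□□□□□□□
□□□■■□□□
□□□■^■□□
□□□□■■□□
□□□□□□□□
k=9  □□□□□□□□
□□□□□□□□
□□□■■□□□
□□□■■>□□
□□□□■■□□
□□□□□□□□
k=10  □□□□□□□□
□□□□□□□□
□□□■■^□□
□□□■■□□□
□□□□■■□□
□□□□□□□□
k=11  □□□□□□□□
□□□□□□□□
□□□■■■>□
□□□■■□□□
□□□□■■□□
□□□□□□□□
k=12  □□□□□□□□
□□□□□□□□
□□□■■■■□
□□□■■□v□
□□□□■■□□
□□□□□□□□
k=13  □□□□□□□□
□□□□□□□□
□□□■■■■□
□□□■■<■□
□□□□■■□□
□□□□□□□□
k=14  □□□□□□□□
□□□□□□□□
□□□■■^■□
□□□■■■■□
□□□□■■□□
□□□□□□□□
k=15  □□□□□□□□
□□□□□□□□
□□□■<□■□
□□□■■■■□
□□□□■■□□
□□□□□□□□
k=16  □□□□□□□□
□□□□□□□□
□□□■□□■□
□□□■v■■□
□□□□■■□□
□□□□□□□□
k=17  □□□□□□□□
□□□□□□□□
□□□■□□■□
□□□■□>■□
□□□□■■□□
□□□□□□□□
k=18  □□□□□□□□
□□□□□□□□
□□□■□^■□
□□□■□□■□
□□□□■■□□
□□□□□□□□
k=19  □□□□□□□□
□□□□□□□□
□□□■□■>□
□□□■□□■□
□□□□■■□□
□□□□□□□□
k=20  □□□□□□□□
□□□□□□^□
□□□■□■□□
□□□■□□■□
□□□□■■□□
□□□□□□□□
k=21  □□□□□□□□
□□□□□□■>
□□□■□■□□
□□□■□□■□
□□□□■■□□
□□□□□□□□
k=22  □□□□□□□□
□□□□□□■■
□□□■□■□v
□□□■□□■□
□□□□■■□□
□□□□□□□□
k=23  □□□□□□□□
□□□□□□■■
□□□■□■<■
□□□■□□■□
□□□□■■□□
□□□□□□□□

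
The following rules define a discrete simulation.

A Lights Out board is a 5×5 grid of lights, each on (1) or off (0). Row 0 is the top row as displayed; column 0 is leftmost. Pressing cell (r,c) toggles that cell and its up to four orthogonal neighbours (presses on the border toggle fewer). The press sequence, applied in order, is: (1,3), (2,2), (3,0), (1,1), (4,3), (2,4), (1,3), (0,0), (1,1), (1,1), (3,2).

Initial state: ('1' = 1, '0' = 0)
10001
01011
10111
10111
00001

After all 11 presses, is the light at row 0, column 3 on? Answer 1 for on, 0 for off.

0

[0] 10001
01011
10111
10111
00001
[1] 10011
01100
10101
10111
00001
[2] 10011
01000
11011
10011
00001
[3] 10011
01000
01011
01011
10001
[4] 11011
10100
00011
01011
10001
[5] 11011
10100
00011
01001
10110
[6] 11011
10101
00000
01000
10110
[7] 11001
10010
00010
01000
10110
[8] 00001
00010
00010
01000
10110
[9] 01001
11110
01010
01000
10110
[10] 00001
00010
00010
01000
10110
[11] 00001
00010
00110
00110
10010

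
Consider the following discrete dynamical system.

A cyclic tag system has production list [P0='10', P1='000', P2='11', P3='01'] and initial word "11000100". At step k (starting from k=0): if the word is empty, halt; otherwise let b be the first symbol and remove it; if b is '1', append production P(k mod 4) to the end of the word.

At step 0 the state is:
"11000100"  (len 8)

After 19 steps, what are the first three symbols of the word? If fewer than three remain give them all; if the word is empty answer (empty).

step 0: "11000100"  (len 8)
step 1: "100010010"  (len 9)
step 2: "00010010000"  (len 11)
step 3: "0010010000"  (len 10)
step 4: "010010000"  (len 9)
step 5: "10010000"  (len 8)
step 6: "0010000000"  (len 10)
step 7: "010000000"  (len 9)
step 8: "10000000"  (len 8)
step 9: "000000010"  (len 9)
step 10: "00000010"  (len 8)
step 11: "0000010"  (len 7)
step 12: "000010"  (len 6)
step 13: "00010"  (len 5)
step 14: "0010"  (len 4)
step 15: "010"  (len 3)
step 16: "10"  (len 2)
step 17: "010"  (len 3)
step 18: "10"  (len 2)
step 19: "011"  (len 3)

011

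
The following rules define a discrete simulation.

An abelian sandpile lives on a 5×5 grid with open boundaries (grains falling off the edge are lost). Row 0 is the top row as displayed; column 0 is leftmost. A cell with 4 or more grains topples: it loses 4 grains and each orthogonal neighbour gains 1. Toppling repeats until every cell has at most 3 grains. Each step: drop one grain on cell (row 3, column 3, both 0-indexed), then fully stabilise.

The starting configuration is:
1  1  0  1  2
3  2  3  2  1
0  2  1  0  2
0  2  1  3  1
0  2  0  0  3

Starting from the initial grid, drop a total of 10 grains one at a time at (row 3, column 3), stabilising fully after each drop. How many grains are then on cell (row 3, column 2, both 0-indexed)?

k=0  1  1  0  1  2
3  2  3  2  1
0  2  1  0  2
0  2  1  3  1
0  2  0  0  3
k=1  1  1  0  1  2
3  2  3  2  1
0  2  1  1  2
0  2  2  0  2
0  2  0  1  3
k=2  1  1  0  1  2
3  2  3  2  1
0  2  1  1  2
0  2  2  1  2
0  2  0  1  3
k=3  1  1  0  1  2
3  2  3  2  1
0  2  1  1  2
0  2  2  2  2
0  2  0  1  3
k=4  1  1  0  1  2
3  2  3  2  1
0  2  1  1  2
0  2  2  3  2
0  2  0  1  3
k=5  1  1  0  1  2
3  2  3  2  1
0  2  1  2  2
0  2  3  0  3
0  2  0  2  3
k=6  1  1  0  1  2
3  2  3  2  1
0  2  1  2  2
0  2  3  1  3
0  2  0  2  3
k=7  1  1  0  1  2
3  2  3  2  1
0  2  1  2  2
0  2  3  2  3
0  2  0  2  3
k=8  1  1  0  1  2
3  2  3  2  1
0  2  1  2  2
0  2  3  3  3
0  2  0  2  3
k=9  1  1  0  1  2
3  2  3  2  1
0  2  2  3  3
0  3  0  3  1
0  2  2  0  1
k=10  1  1  0  1  2
3  2  3  3  2
0  2  3  1  0
0  3  1  1  3
0  2  2  1  1

1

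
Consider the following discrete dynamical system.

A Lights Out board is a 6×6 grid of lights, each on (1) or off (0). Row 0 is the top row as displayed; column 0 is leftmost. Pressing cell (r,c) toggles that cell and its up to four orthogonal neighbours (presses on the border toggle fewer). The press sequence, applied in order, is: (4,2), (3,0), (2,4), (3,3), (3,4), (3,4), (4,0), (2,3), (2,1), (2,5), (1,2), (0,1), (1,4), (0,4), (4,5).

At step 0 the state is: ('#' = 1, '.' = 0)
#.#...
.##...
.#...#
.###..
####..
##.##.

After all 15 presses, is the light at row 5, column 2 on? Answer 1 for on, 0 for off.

t=0: #.#...
.##...
.#...#
.###..
####..
##.##.
t=1: #.#...
.##...
.#...#
.#.#..
#.....
#####.
t=2: #.#...
.##...
##...#
#..#..
......
#####.
t=3: #.#...
.##.#.
##.##.
#..##.
......
#####.
t=4: #.#...
.##.#.
##..#.
#.#...
...#..
#####.
t=5: #.#...
.##.#.
##....
#.####
...##.
#####.
t=6: #.#...
.##.#.
##..#.
#.#...
...#..
#####.
t=7: #.#...
.##.#.
##..#.
..#...
##.#..
.####.
t=8: #.#...
.####.
####..
..##..
##.#..
.####.
t=9: #.#...
..###.
...#..
.###..
##.#..
.####.
t=10: #.#...
..####
...###
.###.#
##.#..
.####.
t=11: #.....
.#..##
..####
.###.#
##.#..
.####.
t=12: .##...
....##
..####
.###.#
##.#..
.####.
t=13: .##.#.
...#..
..##.#
.###.#
##.#..
.####.
t=14: .###.#
...##.
..##.#
.###.#
##.#..
.####.
t=15: .###.#
...##.
..##.#
.###..
##.###
.#####

1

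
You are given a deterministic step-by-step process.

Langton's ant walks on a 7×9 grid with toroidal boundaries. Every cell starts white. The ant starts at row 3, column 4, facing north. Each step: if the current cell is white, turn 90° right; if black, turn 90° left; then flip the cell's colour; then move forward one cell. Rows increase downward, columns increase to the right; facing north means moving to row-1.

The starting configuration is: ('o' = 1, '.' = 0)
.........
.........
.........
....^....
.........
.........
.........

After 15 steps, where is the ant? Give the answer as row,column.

4,4

k=0  .........
.........
.........
....^....
.........
.........
.........
k=1  .........
.........
.........
....o>...
.........
.........
.........
k=2  .........
.........
.........
....oo...
.....v...
.........
.........
k=3  .........
.........
.........
....oo...
....<o...
.........
.........
k=4  .........
.........
.........
....^o...
....oo...
.........
.........
k=5  .........
.........
.........
...<.o...
....oo...
.........
.........
k=6  .........
.........
...^.....
...o.o...
....oo...
.........
.........
k=7  .........
.........
...o>....
...o.o...
....oo...
.........
.........
k=8  .........
.........
...oo....
...ovo...
....oo...
.........
.........
k=9  .........
.........
...oo....
...<oo...
....oo...
.........
.........
k=10  .........
.........
...oo....
....oo...
...voo...
.........
.........
k=11  .........
.........
...oo....
....oo...
..<ooo...
.........
.........
k=12  .........
.........
...oo....
..^.oo...
..oooo...
.........
.........
k=13  .........
.........
...oo....
..o>oo...
..oooo...
.........
.........
k=14  .........
.........
...oo....
..oooo...
..ovoo...
.........
.........
k=15  .........
.........
...oo....
..oooo...
..o.>o...
.........
.........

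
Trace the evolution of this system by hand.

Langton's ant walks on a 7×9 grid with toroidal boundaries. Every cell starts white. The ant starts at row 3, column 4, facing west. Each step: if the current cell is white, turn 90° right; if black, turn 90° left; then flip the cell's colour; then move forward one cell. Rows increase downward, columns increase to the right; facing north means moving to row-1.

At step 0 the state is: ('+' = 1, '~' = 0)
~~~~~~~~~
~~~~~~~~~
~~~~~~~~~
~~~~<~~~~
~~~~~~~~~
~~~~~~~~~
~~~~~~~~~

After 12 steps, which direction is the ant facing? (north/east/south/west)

west

[0] ~~~~~~~~~
~~~~~~~~~
~~~~~~~~~
~~~~<~~~~
~~~~~~~~~
~~~~~~~~~
~~~~~~~~~
[1] ~~~~~~~~~
~~~~~~~~~
~~~~^~~~~
~~~~+~~~~
~~~~~~~~~
~~~~~~~~~
~~~~~~~~~
[2] ~~~~~~~~~
~~~~~~~~~
~~~~+>~~~
~~~~+~~~~
~~~~~~~~~
~~~~~~~~~
~~~~~~~~~
[3] ~~~~~~~~~
~~~~~~~~~
~~~~++~~~
~~~~+v~~~
~~~~~~~~~
~~~~~~~~~
~~~~~~~~~
[4] ~~~~~~~~~
~~~~~~~~~
~~~~++~~~
~~~~<+~~~
~~~~~~~~~
~~~~~~~~~
~~~~~~~~~
[5] ~~~~~~~~~
~~~~~~~~~
~~~~++~~~
~~~~~+~~~
~~~~v~~~~
~~~~~~~~~
~~~~~~~~~
[6] ~~~~~~~~~
~~~~~~~~~
~~~~++~~~
~~~~~+~~~
~~~<+~~~~
~~~~~~~~~
~~~~~~~~~
[7] ~~~~~~~~~
~~~~~~~~~
~~~~++~~~
~~~^~+~~~
~~~++~~~~
~~~~~~~~~
~~~~~~~~~
[8] ~~~~~~~~~
~~~~~~~~~
~~~~++~~~
~~~+>+~~~
~~~++~~~~
~~~~~~~~~
~~~~~~~~~
[9] ~~~~~~~~~
~~~~~~~~~
~~~~++~~~
~~~+++~~~
~~~+v~~~~
~~~~~~~~~
~~~~~~~~~
[10] ~~~~~~~~~
~~~~~~~~~
~~~~++~~~
~~~+++~~~
~~~+~>~~~
~~~~~~~~~
~~~~~~~~~
[11] ~~~~~~~~~
~~~~~~~~~
~~~~++~~~
~~~+++~~~
~~~+~+~~~
~~~~~v~~~
~~~~~~~~~
[12] ~~~~~~~~~
~~~~~~~~~
~~~~++~~~
~~~+++~~~
~~~+~+~~~
~~~~<+~~~
~~~~~~~~~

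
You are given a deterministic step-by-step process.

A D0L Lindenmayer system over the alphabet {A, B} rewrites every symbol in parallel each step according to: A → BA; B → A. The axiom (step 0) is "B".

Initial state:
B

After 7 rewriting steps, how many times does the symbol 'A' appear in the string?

13

gen 0: B
gen 1: A
gen 2: BA
gen 3: ABA
gen 4: BAABA
gen 5: ABABAABA
gen 6: BAABAABABAABA
gen 7: ABABAABABAABAABABAABA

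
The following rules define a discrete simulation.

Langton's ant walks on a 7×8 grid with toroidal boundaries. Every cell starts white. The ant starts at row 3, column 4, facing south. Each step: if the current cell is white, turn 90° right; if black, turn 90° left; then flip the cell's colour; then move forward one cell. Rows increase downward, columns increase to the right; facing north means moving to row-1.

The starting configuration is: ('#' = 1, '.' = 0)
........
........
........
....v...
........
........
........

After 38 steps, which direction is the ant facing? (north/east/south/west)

[0] ........
........
........
....v...
........
........
........
[1] ........
........
........
...<#...
........
........
........
[2] ........
........
...^....
...##...
........
........
........
[3] ........
........
...#>...
...##...
........
........
........
[4] ........
........
...##...
...#v...
........
........
........
[5] ........
........
...##...
...#.>..
........
........
........
[6] ........
........
...##...
...#.#..
.....v..
........
........
[7] ........
........
...##...
...#.#..
....<#..
........
........
[8] ........
........
...##...
...#^#..
....##..
........
........
[9] ........
........
...##...
...##>..
....##..
........
........
[10] ........
........
...##^..
...##...
....##..
........
........
[11] ........
........
...###>.
...##...
....##..
........
........
[12] ........
........
...####.
...##.v.
....##..
........
........
[13] ........
........
...####.
...##<#.
....##..
........
........
[14] ........
........
...##^#.
...####.
....##..
........
........
[15] ........
........
...#<.#.
...####.
....##..
........
........
[16] ........
........
...#..#.
...#v##.
....##..
........
........
[17] ........
........
...#..#.
...#.>#.
....##..
........
........
[18] ........
........
...#.^#.
...#..#.
....##..
........
........
[19] ........
........
...#.#>.
...#..#.
....##..
........
........
[20] ........
......^.
...#.#..
...#..#.
....##..
........
........
[21] ........
......#>
...#.#..
...#..#.
....##..
........
........
[22] ........
......##
...#.#.v
...#..#.
....##..
........
........
[23] ........
......##
...#.#<#
...#..#.
....##..
........
........
[24] ........
......^#
...#.###
...#..#.
....##..
........
........
[25] ........
.....<.#
...#.###
...#..#.
....##..
........
........
[26] .....^..
.....#.#
...#.###
...#..#.
....##..
........
........
[27] .....#>.
.....#.#
...#.###
...#..#.
....##..
........
........
[28] .....##.
.....#v#
...#.###
...#..#.
....##..
........
........
[29] .....##.
.....<##
...#.###
...#..#.
....##..
........
........
[30] .....##.
......##
...#.v##
...#..#.
....##..
........
........
[31] .....##.
......##
...#..>#
...#..#.
....##..
........
........
[32] .....##.
......^#
...#...#
...#..#.
....##..
........
........
[33] .....##.
.....<.#
...#...#
...#..#.
....##..
........
........
[34] .....^#.
.....#.#
...#...#
...#..#.
....##..
........
........
[35] ....<.#.
.....#.#
...#...#
...#..#.
....##..
........
........
[36] ....#.#.
.....#.#
...#...#
...#..#.
....##..
........
....^...
[37] ....#.#.
.....#.#
...#...#
...#..#.
....##..
........
....#>..
[38] ....#v#.
.....#.#
...#...#
...#..#.
....##..
........
....##..

south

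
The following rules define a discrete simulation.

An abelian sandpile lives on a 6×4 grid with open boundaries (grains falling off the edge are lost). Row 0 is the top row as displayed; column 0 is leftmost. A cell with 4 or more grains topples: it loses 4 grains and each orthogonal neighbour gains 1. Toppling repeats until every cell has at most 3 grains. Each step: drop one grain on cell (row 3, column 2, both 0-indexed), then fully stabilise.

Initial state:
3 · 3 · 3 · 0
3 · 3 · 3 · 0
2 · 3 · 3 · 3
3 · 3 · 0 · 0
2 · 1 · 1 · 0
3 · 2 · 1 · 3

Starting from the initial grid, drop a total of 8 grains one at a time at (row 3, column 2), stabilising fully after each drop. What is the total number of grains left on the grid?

43

step 0: 3 · 3 · 3 · 0
3 · 3 · 3 · 0
2 · 3 · 3 · 3
3 · 3 · 0 · 0
2 · 1 · 1 · 0
3 · 2 · 1 · 3
step 1: 3 · 3 · 3 · 0
3 · 3 · 3 · 0
2 · 3 · 3 · 3
3 · 3 · 1 · 0
2 · 1 · 1 · 0
3 · 2 · 1 · 3
step 2: 3 · 3 · 3 · 0
3 · 3 · 3 · 0
2 · 3 · 3 · 3
3 · 3 · 2 · 0
2 · 1 · 1 · 0
3 · 2 · 1 · 3
step 3: 3 · 3 · 3 · 0
3 · 3 · 3 · 0
2 · 3 · 3 · 3
3 · 3 · 3 · 0
2 · 1 · 1 · 0
3 · 2 · 1 · 3
step 4: 1 · 2 · 1 · 1
2 · 3 · 2 · 2
1 · 3 · 3 · 0
1 · 2 · 2 · 2
3 · 2 · 2 · 0
3 · 2 · 1 · 3
step 5: 1 · 2 · 1 · 1
2 · 3 · 2 · 2
1 · 3 · 3 · 0
1 · 2 · 3 · 2
3 · 2 · 2 · 0
3 · 2 · 1 · 3
step 6: 1 · 3 · 2 · 1
3 · 1 · 0 · 3
2 · 2 · 2 · 1
2 · 0 · 2 · 3
3 · 3 · 3 · 0
3 · 2 · 1 · 3
step 7: 1 · 3 · 2 · 1
3 · 1 · 0 · 3
2 · 2 · 2 · 1
2 · 0 · 3 · 3
3 · 3 · 3 · 0
3 · 2 · 1 · 3
step 8: 1 · 3 · 2 · 1
3 · 1 · 0 · 3
2 · 2 · 3 · 2
3 · 2 · 2 · 0
1 · 2 · 1 · 2
1 · 0 · 3 · 3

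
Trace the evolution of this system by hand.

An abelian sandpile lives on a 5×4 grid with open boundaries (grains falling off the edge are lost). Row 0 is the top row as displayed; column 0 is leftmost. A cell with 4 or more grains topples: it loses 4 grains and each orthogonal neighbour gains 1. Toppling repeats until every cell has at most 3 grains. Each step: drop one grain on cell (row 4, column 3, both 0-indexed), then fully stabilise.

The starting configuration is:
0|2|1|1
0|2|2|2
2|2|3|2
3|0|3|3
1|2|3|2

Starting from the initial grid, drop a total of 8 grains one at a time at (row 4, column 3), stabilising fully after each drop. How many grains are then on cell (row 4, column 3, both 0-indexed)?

1

t=0: 0|2|1|1
0|2|2|2
2|2|3|2
3|0|3|3
1|2|3|2
t=1: 0|2|1|1
0|2|2|2
2|2|3|2
3|0|3|3
1|2|3|3
t=2: 0|2|1|1
0|2|3|3
2|3|1|0
3|1|2|2
1|3|1|2
t=3: 0|2|1|1
0|2|3|3
2|3|1|0
3|1|2|2
1|3|1|3
t=4: 0|2|1|1
0|2|3|3
2|3|1|0
3|1|2|3
1|3|2|0
t=5: 0|2|1|1
0|2|3|3
2|3|1|0
3|1|2|3
1|3|2|1
t=6: 0|2|1|1
0|2|3|3
2|3|1|0
3|1|2|3
1|3|2|2
t=7: 0|2|1|1
0|2|3|3
2|3|1|0
3|1|2|3
1|3|2|3
t=8: 0|2|1|1
0|2|3|3
2|3|1|1
3|1|3|0
1|3|3|1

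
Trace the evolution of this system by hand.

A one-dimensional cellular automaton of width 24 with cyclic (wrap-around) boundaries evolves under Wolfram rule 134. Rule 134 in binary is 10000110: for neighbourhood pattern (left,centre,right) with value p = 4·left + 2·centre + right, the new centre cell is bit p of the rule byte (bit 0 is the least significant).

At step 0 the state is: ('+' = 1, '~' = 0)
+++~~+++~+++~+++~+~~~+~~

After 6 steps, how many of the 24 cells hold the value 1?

10

0) +++~~+++~+++~+++~+~~~+~~
1) ~+~~+~+~~~+~~~+~~+~~++~+
2) ~+~++~+~~++~~++~++~+~~~+
3) ~+~~~~+~+~~~+~~~~~~+~~++
4) ~+~~~++~+~~++~~~~~++~+~~
5) ++~~+~~~+~+~~~~~~+~~~+~~
6) ~~~++~~++~+~~~~~++~~++~+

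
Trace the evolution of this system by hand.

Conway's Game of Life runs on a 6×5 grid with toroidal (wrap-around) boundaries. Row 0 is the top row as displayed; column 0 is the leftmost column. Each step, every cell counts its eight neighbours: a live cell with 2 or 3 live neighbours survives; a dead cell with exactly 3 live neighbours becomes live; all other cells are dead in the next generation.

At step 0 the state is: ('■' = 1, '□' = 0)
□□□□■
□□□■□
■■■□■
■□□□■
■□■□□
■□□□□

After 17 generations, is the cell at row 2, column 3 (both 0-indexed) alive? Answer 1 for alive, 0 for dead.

1

step 0: □□□□■
□□□■□
■■■□■
■□□□■
■□■□□
■□□□□
step 1: □□□□■
□■■■□
□■■□□
□□■□□
■□□□□
■■□□■
step 2: □□□□■
■■□■□
□□□□□
□□■□□
■□□□■
□■□□■
step 3: □■■■■
■□□□■
□■■□□
□□□□□
■■□■■
□□□■■
step 4: □■■□□
□□□□■
■■□□□
□□□■■
■□■■□
□□□□□
step 5: □□□□□
□□■□□
■□□■□
□□□■□
□□■■□
□□□■□
step 6: □□□□□
□□□□□
□□■■■
□□□■□
□□■■■
□□■■□
step 7: □□□□□
□□□■□
□□■■■
□□□□□
□□□□■
□□■□■
step 8: □□□■□
□□■■■
□□■■■
□□□□■
□□□■□
□□□■□
step 9: □□□□□
□□□□□
■□■□□
□□■□■
□□□■■
□□■■■
step 10: □□□■□
□□□□□
□■□■□
■■■□■
■□□□□
□□■□■
step 11: □□□■□
□□■□□
□■□■■
□□■■■
□□■□□
□□□■■
step 12: □□■■■
□□■□■
■■□□■
■■□□■
□□■□□
□□■■■
step 13: ■■□□□
□□■□□
□□■□□
□□■■■
□□■□□
□■□□■
step 14: ■■■□□
□□■□□
□■■□□
□■■□□
■■■□■
□■■□□
step 15: ■□□■□
■□□■□
□□□■□
□□□□□
□□□□□
□□□□■
step 16: ■□□■□
□□■■□
□□□□■
□□□□□
□□□□□
□□□□■
step 17: □□■■□
□□■■□
□□□■□
□□□□□
□□□□□
□□□□■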